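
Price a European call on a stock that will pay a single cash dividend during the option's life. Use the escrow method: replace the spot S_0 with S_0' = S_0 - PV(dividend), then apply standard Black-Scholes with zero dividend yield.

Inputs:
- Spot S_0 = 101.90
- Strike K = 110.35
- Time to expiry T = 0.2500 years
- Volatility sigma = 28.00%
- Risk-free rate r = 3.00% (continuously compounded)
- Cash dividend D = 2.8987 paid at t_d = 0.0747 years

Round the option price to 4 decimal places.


Answer: Price = 2.0067

Derivation:
PV(D) = D * exp(-r * t_d) = 2.8987 * 0.99776151 = 2.89221129
S_0' = S_0 - PV(D) = 101.9000 - 2.89221129 = 99.00778871
d1 = (ln(S_0'/K) + (r + sigma^2/2)*T) / (sigma*sqrt(T)) = -0.65113294
d2 = d1 - sigma*sqrt(T) = -0.79113294
exp(-rT) = 0.99252805
N(d1) = 0.25748034; N(d2) = 0.21443321
C = S_0' * N(d1) - K * exp(-rT) * N(d2) = 99.00778871 * 0.25748034 - 110.3500 * 0.99252805 * 0.21443321 = 2.0067


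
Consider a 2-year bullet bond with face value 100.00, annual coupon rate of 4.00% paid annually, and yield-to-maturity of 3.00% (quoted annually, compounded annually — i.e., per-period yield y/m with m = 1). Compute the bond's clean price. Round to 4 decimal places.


Coupon per period c = face * coupon_rate / m = 4.000000
Periods per year m = 1; per-period yield y/m = 0.030000
Number of cashflows N = 2
Cashflows (t years, CF_t, discount factor 1/(1+y/m)^(m*t), PV):
  t = 1.0000: CF_t = 4.000000, DF = 0.970874, PV = 3.883495
  t = 2.0000: CF_t = 104.000000, DF = 0.942596, PV = 98.029975
Price P = sum_t PV_t = 101.913470

Answer: Price = 101.9135


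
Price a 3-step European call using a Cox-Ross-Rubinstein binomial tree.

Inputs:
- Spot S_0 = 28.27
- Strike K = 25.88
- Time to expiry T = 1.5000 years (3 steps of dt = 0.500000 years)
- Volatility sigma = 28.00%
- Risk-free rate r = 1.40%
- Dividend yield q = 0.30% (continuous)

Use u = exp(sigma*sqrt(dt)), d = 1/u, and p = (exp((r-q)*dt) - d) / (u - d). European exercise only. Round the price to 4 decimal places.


dt = T/N = 0.500000
u = exp(sigma*sqrt(dt)) = 1.218950; d = 1/u = 0.820378
p = (exp((r-q)*dt) - d) / (u - d) = 0.464501
Discount per step: exp(-r*dt) = 0.993024
Stock lattice S(k, i) with i counting down-moves:
  k=0: S(0,0) = 28.2700
  k=1: S(1,0) = 34.4597; S(1,1) = 23.1921
  k=2: S(2,0) = 42.0047; S(2,1) = 28.2700; S(2,2) = 19.0263
  k=3: S(3,0) = 51.2016; S(3,1) = 34.4597; S(3,2) = 23.1921; S(3,3) = 15.6087
Terminal payoffs V(N, i) = max(S_T - K, 0):
  V(3,0) = 25.321604; V(3,1) = 8.579719; V(3,2) = 0.000000; V(3,3) = 0.000000
Backward induction: V(k, i) = exp(-r*dt) * [p * V(k+1, i) + (1-p) * V(k+1, i+1)].
  V(2,0) = exp(-r*dt) * [p*25.321604 + (1-p)*8.579719] = 16.242245
  V(2,1) = exp(-r*dt) * [p*8.579719 + (1-p)*0.000000] = 3.957487
  V(2,2) = exp(-r*dt) * [p*0.000000 + (1-p)*0.000000] = 0.000000
  V(1,0) = exp(-r*dt) * [p*16.242245 + (1-p)*3.957487] = 9.596358
  V(1,1) = exp(-r*dt) * [p*3.957487 + (1-p)*0.000000] = 1.825433
  V(0,0) = exp(-r*dt) * [p*9.596358 + (1-p)*1.825433] = 5.397122

Answer: Price = V(0,0) = 5.3971


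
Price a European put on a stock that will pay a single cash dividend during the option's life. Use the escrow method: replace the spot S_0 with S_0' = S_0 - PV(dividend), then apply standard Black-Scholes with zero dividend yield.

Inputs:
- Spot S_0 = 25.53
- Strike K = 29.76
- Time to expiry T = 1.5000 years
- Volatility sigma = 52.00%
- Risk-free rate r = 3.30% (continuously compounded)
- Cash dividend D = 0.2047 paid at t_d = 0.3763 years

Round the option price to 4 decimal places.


Answer: Price = 8.2990

Derivation:
PV(D) = D * exp(-r * t_d) = 0.2047 * 0.98765888 = 0.20217377
S_0' = S_0 - PV(D) = 25.5300 - 0.20217377 = 25.32782623
d1 = (ln(S_0'/K) + (r + sigma^2/2)*T) / (sigma*sqrt(T)) = 0.14294725
d2 = d1 - sigma*sqrt(T) = -0.49392009
exp(-rT) = 0.95170516
N(-d1) = 0.44316592; N(-d2) = 0.68931869
P = K * exp(-rT) * N(-d2) - S_0' * N(-d1) = 29.7600 * 0.95170516 * 0.68931869 - 25.32782623 * 0.44316592 = 8.2990


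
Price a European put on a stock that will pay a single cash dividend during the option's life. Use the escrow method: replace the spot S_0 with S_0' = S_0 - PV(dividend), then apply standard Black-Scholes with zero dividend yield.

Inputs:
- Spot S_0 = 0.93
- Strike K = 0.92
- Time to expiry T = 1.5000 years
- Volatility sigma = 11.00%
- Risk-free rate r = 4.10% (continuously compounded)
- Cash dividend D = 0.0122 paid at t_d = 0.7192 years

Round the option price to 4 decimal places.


PV(D) = D * exp(-r * t_d) = 0.0122 * 0.97094331 = 0.01184551
S_0' = S_0 - PV(D) = 0.9300 - 0.01184551 = 0.91815449
d1 = (ln(S_0'/K) + (r + sigma^2/2)*T) / (sigma*sqrt(T)) = 0.50895199
d2 = d1 - sigma*sqrt(T) = 0.37423006
exp(-rT) = 0.94035295
N(-d1) = 0.30539294; N(-d2) = 0.35411658
P = K * exp(-rT) * N(-d2) - S_0' * N(-d1) = 0.9200 * 0.94035295 * 0.35411658 - 0.91815449 * 0.30539294 = 0.0260

Answer: Price = 0.0260


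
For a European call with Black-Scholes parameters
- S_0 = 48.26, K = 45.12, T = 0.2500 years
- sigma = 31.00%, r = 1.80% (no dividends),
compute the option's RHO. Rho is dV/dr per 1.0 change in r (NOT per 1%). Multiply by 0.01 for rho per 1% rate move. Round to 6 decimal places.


Answer: Rho = 7.300161

Derivation:
d1 = 0.5405803420; d2 = 0.3855803420
phi(d1) = 0.3447098996; exp(-qT) = 1.0000000000; exp(-rT) = 0.9955101098
N(d2) = 0.6500962528
Rho = K*T*exp(-rT)*N(d2) = 45.1200 * 0.2500 * 0.9955101098 * 0.6500962528 = 7.300161


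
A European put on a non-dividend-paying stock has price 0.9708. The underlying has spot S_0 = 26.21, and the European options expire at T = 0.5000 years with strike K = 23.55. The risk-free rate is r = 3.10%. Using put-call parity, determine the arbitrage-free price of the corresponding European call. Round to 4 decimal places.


Put-call parity: C - P = S_0 * exp(-qT) - K * exp(-rT).
S_0 * exp(-qT) = 26.2100 * 1.00000000 = 26.21000000
K * exp(-rT) = 23.5500 * 0.98461951 = 23.18778938
C = P + S*exp(-qT) - K*exp(-rT)
C = 0.9708 + 26.21000000 - 23.18778938 = 3.9930

Answer: Call price = 3.9930


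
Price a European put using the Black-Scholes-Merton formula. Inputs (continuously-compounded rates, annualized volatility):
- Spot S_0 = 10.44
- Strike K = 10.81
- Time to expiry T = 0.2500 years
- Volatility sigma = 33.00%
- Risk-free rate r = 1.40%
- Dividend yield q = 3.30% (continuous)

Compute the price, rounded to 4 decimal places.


d1 = (ln(S/K) + (r - q + 0.5*sigma^2) * T) / (sigma * sqrt(T)) = -0.15736090
d2 = d1 - sigma * sqrt(T) = -0.32236090
exp(-rT) = 0.99650612; exp(-qT) = 0.99178394
P = K * exp(-rT) * N(-d2) - S_0 * exp(-qT) * N(-d1)
N(-d1) = 0.56251979; N(-d2) = 0.62641035
P = 10.8100 * 0.99650612 * 0.62641035 - 10.4400 * 0.99178394 * 0.56251979 = 0.9234

Answer: Price = 0.9234


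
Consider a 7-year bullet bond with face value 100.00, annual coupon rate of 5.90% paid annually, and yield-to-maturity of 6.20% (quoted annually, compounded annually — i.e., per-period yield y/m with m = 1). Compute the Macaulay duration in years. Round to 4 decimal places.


Answer: Macaulay duration = 5.9225 years

Derivation:
Coupon per period c = face * coupon_rate / m = 5.900000
Periods per year m = 1; per-period yield y/m = 0.062000
Number of cashflows N = 7
Cashflows (t years, CF_t, discount factor 1/(1+y/m)^(m*t), PV):
  t = 1.0000: CF_t = 5.900000, DF = 0.941620, PV = 5.555556
  t = 2.0000: CF_t = 5.900000, DF = 0.886647, PV = 5.231220
  t = 3.0000: CF_t = 5.900000, DF = 0.834885, PV = 4.925819
  t = 4.0000: CF_t = 5.900000, DF = 0.786144, PV = 4.638248
  t = 5.0000: CF_t = 5.900000, DF = 0.740248, PV = 4.367465
  t = 6.0000: CF_t = 5.900000, DF = 0.697032, PV = 4.112491
  t = 7.0000: CF_t = 105.900000, DF = 0.656339, PV = 69.506328
Price P = sum_t PV_t = 98.337125
Macaulay numerator sum_t t * PV_t:
  t * PV_t at t = 1.0000: 5.555556
  t * PV_t at t = 2.0000: 10.462440
  t * PV_t at t = 3.0000: 14.777457
  t * PV_t at t = 4.0000: 18.552991
  t * PV_t at t = 5.0000: 21.837325
  t * PV_t at t = 6.0000: 24.674943
  t * PV_t at t = 7.0000: 486.544293
Macaulay duration D = (sum_t t * PV_t) / P = 582.405005 / 98.337125 = 5.922534


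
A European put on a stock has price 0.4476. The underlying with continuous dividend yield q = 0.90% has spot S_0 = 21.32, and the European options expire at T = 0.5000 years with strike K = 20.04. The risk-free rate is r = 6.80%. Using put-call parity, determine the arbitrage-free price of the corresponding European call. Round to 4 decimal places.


Answer: Call price = 2.3018

Derivation:
Put-call parity: C - P = S_0 * exp(-qT) - K * exp(-rT).
S_0 * exp(-qT) = 21.3200 * 0.99551011 = 21.22427554
K * exp(-rT) = 20.0400 * 0.96657150 = 19.37009295
C = P + S*exp(-qT) - K*exp(-rT)
C = 0.4476 + 21.22427554 - 19.37009295 = 2.3018


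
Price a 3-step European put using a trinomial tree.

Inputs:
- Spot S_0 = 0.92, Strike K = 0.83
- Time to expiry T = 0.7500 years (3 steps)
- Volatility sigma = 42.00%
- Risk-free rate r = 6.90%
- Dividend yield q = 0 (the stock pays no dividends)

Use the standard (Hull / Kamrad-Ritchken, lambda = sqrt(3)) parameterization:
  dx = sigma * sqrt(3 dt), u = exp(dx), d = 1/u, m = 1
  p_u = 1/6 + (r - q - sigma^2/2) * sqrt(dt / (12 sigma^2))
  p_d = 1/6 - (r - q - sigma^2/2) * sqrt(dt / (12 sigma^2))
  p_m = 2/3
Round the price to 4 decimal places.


Answer: Price = V(0,0) = 0.0690

Derivation:
dt = T/N = 0.250000; dx = sigma*sqrt(3*dt) = 0.363731
u = exp(dx) = 1.438687; d = 1/u = 0.695078
p_u = 0.160068, p_m = 0.666667, p_d = 0.173265
Discount per step: exp(-r*dt) = 0.982898
Stock lattice S(k, j) with j the centered position index:
  k=0: S(0,+0) = 0.9200
  k=1: S(1,-1) = 0.6395; S(1,+0) = 0.9200; S(1,+1) = 1.3236
  k=2: S(2,-2) = 0.4445; S(2,-1) = 0.6395; S(2,+0) = 0.9200; S(2,+1) = 1.3236; S(2,+2) = 1.9042
  k=3: S(3,-3) = 0.3090; S(3,-2) = 0.4445; S(3,-1) = 0.6395; S(3,+0) = 0.9200; S(3,+1) = 1.3236; S(3,+2) = 1.9042; S(3,+3) = 2.7396
Terminal payoffs V(N, j) = max(K - S_T, 0):
  V(3,-3) = 0.521049; V(3,-2) = 0.385517; V(3,-1) = 0.190528; V(3,+0) = 0.000000; V(3,+1) = 0.000000; V(3,+2) = 0.000000; V(3,+3) = 0.000000
Backward induction: V(k, j) = exp(-r*dt) * [p_u * V(k+1, j+1) + p_m * V(k+1, j) + p_d * V(k+1, j-1)]
  V(2,-2) = exp(-r*dt) * [p_u*0.190528 + p_m*0.385517 + p_d*0.521049] = 0.371327
  V(2,-1) = exp(-r*dt) * [p_u*0.000000 + p_m*0.190528 + p_d*0.385517] = 0.190501
  V(2,+0) = exp(-r*dt) * [p_u*0.000000 + p_m*0.000000 + p_d*0.190528] = 0.032447
  V(2,+1) = exp(-r*dt) * [p_u*0.000000 + p_m*0.000000 + p_d*0.000000] = 0.000000
  V(2,+2) = exp(-r*dt) * [p_u*0.000000 + p_m*0.000000 + p_d*0.000000] = 0.000000
  V(1,-1) = exp(-r*dt) * [p_u*0.032447 + p_m*0.190501 + p_d*0.371327] = 0.193171
  V(1,+0) = exp(-r*dt) * [p_u*0.000000 + p_m*0.032447 + p_d*0.190501] = 0.053704
  V(1,+1) = exp(-r*dt) * [p_u*0.000000 + p_m*0.000000 + p_d*0.032447] = 0.005526
  V(0,+0) = exp(-r*dt) * [p_u*0.005526 + p_m*0.053704 + p_d*0.193171] = 0.068957


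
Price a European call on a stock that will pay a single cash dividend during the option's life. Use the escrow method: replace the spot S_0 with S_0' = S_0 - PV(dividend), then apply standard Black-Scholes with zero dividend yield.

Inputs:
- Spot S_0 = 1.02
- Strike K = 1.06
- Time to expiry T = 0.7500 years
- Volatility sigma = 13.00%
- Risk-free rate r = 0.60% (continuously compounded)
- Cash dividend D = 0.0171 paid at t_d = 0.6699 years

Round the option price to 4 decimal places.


PV(D) = D * exp(-r * t_d) = 0.0171 * 0.99598867 = 0.01703141
S_0' = S_0 - PV(D) = 1.0200 - 0.01703141 = 1.00296859
d1 = (ln(S_0'/K) + (r + sigma^2/2)*T) / (sigma*sqrt(T)) = -0.39497164
d2 = d1 - sigma*sqrt(T) = -0.50755494
exp(-rT) = 0.99551011
N(d1) = 0.34643191; N(d2) = 0.30588275
C = S_0' * N(d1) - K * exp(-rT) * N(d2) = 1.00296859 * 0.34643191 - 1.0600 * 0.99551011 * 0.30588275 = 0.0247

Answer: Price = 0.0247


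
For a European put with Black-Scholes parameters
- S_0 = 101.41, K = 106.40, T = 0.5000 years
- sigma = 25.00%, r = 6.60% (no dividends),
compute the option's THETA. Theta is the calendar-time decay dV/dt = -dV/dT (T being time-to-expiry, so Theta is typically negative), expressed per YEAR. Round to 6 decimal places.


d1 = 0.0033439290; d2 = -0.1734327663
phi(d1) = 0.3989400499; exp(-qT) = 1.0000000000; exp(-rT) = 0.9675385596
Theta = -S*exp(-qT)*phi(d1)*sigma/(2*sqrt(T)) + r*K*exp(-rT)*N(-d2) - q*S*exp(-qT)*N(-d1)
N(-d1) = 0.4986659678; N(-d2) = 0.5688443642; sqrt(T) = 0.7071067812
Term 1 = -101.4100 * 1.0000000000 * 0.3989400499 * 0.2500 / (2 * 0.7071067812) = -7.1517682223
Term 2 = 0.0660 * 106.4000 * 0.9675385596 * 0.5688443642 = 3.8649804838
Term 3 = 0 (no dividend yield, q = 0)
Theta = -7.1517682223 + (3.8649804838) + (0.0000000000) = -3.286788

Answer: Theta = -3.286788


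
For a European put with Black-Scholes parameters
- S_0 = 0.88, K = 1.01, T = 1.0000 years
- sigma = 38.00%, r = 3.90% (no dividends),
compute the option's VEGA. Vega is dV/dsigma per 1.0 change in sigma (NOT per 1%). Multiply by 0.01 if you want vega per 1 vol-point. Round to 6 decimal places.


Answer: Vega = 0.350211

Derivation:
d1 = -0.0699571115; d2 = -0.4499571115
phi(d1) = 0.3979672626; exp(-qT) = 1.0000000000; exp(-rT) = 0.9617507091
Vega = S * exp(-qT) * phi(d1) * sqrt(T) = 0.8800 * 1.0000000000 * 0.3979672626 * 1.0000000000 = 0.350211


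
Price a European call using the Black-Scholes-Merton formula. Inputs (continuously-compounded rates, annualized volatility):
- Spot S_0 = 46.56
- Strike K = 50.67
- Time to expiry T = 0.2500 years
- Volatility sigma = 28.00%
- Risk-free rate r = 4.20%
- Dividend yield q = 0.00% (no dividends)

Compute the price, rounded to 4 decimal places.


Answer: Price = 1.2764

Derivation:
d1 = (ln(S/K) + (r - q + 0.5*sigma^2) * T) / (sigma * sqrt(T)) = -0.45923011
d2 = d1 - sigma * sqrt(T) = -0.59923011
exp(-rT) = 0.98955493; exp(-qT) = 1.00000000
C = S_0 * exp(-qT) * N(d1) - K * exp(-rT) * N(d2)
N(d1) = 0.32303446; N(d2) = 0.27450972
C = 46.5600 * 1.00000000 * 0.32303446 - 50.6700 * 0.98955493 * 0.27450972 = 1.2764


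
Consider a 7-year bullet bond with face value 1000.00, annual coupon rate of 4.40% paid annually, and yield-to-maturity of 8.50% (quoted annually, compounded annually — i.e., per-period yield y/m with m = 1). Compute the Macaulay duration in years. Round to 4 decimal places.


Coupon per period c = face * coupon_rate / m = 44.000000
Periods per year m = 1; per-period yield y/m = 0.085000
Number of cashflows N = 7
Cashflows (t years, CF_t, discount factor 1/(1+y/m)^(m*t), PV):
  t = 1.0000: CF_t = 44.000000, DF = 0.921659, PV = 40.552995
  t = 2.0000: CF_t = 44.000000, DF = 0.849455, PV = 37.376033
  t = 3.0000: CF_t = 44.000000, DF = 0.782908, PV = 34.447956
  t = 4.0000: CF_t = 44.000000, DF = 0.721574, PV = 31.749269
  t = 5.0000: CF_t = 44.000000, DF = 0.665045, PV = 29.261999
  t = 6.0000: CF_t = 44.000000, DF = 0.612945, PV = 26.969584
  t = 7.0000: CF_t = 1044.000000, DF = 0.564926, PV = 589.783110
Price P = sum_t PV_t = 790.140946
Macaulay numerator sum_t t * PV_t:
  t * PV_t at t = 1.0000: 40.552995
  t * PV_t at t = 2.0000: 74.752065
  t * PV_t at t = 3.0000: 103.343869
  t * PV_t at t = 4.0000: 126.997074
  t * PV_t at t = 5.0000: 146.309993
  t * PV_t at t = 6.0000: 161.817504
  t * PV_t at t = 7.0000: 4128.481771
Macaulay duration D = (sum_t t * PV_t) / P = 4782.255272 / 790.140946 = 6.052408

Answer: Macaulay duration = 6.0524 years


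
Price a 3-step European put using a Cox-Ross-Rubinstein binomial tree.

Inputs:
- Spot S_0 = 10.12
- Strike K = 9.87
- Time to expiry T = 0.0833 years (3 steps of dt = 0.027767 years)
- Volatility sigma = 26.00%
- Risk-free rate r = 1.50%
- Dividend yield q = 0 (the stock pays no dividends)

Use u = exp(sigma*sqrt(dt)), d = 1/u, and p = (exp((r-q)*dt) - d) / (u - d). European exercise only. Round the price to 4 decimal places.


dt = T/N = 0.027767
u = exp(sigma*sqrt(dt)) = 1.044277; d = 1/u = 0.957600
p = (exp((r-q)*dt) - d) / (u - d) = 0.493977
Discount per step: exp(-r*dt) = 0.999584
Stock lattice S(k, i) with i counting down-moves:
  k=0: S(0,0) = 10.1200
  k=1: S(1,0) = 10.5681; S(1,1) = 9.6909
  k=2: S(2,0) = 11.0360; S(2,1) = 10.1200; S(2,2) = 9.2800
  k=3: S(3,0) = 11.5246; S(3,1) = 10.5681; S(3,2) = 9.6909; S(3,3) = 8.8866
Terminal payoffs V(N, i) = max(K - S_T, 0):
  V(3,0) = 0.000000; V(3,1) = 0.000000; V(3,2) = 0.179084; V(3,3) = 0.983443
Backward induction: V(k, i) = exp(-r*dt) * [p * V(k+1, i) + (1-p) * V(k+1, i+1)].
  V(2,0) = exp(-r*dt) * [p*0.000000 + (1-p)*0.000000] = 0.000000
  V(2,1) = exp(-r*dt) * [p*0.000000 + (1-p)*0.179084] = 0.090583
  V(2,2) = exp(-r*dt) * [p*0.179084 + (1-p)*0.983443] = 0.585864
  V(1,0) = exp(-r*dt) * [p*0.000000 + (1-p)*0.090583] = 0.045818
  V(1,1) = exp(-r*dt) * [p*0.090583 + (1-p)*0.585864] = 0.341065
  V(0,0) = exp(-r*dt) * [p*0.045818 + (1-p)*0.341065] = 0.195138

Answer: Price = V(0,0) = 0.1951


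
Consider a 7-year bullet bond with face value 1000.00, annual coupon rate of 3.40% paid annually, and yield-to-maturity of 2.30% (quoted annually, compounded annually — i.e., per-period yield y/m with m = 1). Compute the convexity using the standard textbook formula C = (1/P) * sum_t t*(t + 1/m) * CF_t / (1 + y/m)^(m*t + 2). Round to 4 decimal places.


Coupon per period c = face * coupon_rate / m = 34.000000
Periods per year m = 1; per-period yield y/m = 0.023000
Number of cashflows N = 7
Cashflows (t years, CF_t, discount factor 1/(1+y/m)^(m*t), PV):
  t = 1.0000: CF_t = 34.000000, DF = 0.977517, PV = 33.235582
  t = 2.0000: CF_t = 34.000000, DF = 0.955540, PV = 32.488350
  t = 3.0000: CF_t = 34.000000, DF = 0.934056, PV = 31.757917
  t = 4.0000: CF_t = 34.000000, DF = 0.913056, PV = 31.043908
  t = 5.0000: CF_t = 34.000000, DF = 0.892528, PV = 30.345951
  t = 6.0000: CF_t = 34.000000, DF = 0.872461, PV = 29.663686
  t = 7.0000: CF_t = 1034.000000, DF = 0.852846, PV = 881.842657
Price P = sum_t PV_t = 1070.378050
Convexity numerator sum_t t*(t + 1/m) * CF_t / (1+y/m)^(m*t + 2):
  t = 1.0000: term = 63.515835
  t = 2.0000: term = 186.263446
  t = 3.0000: term = 364.151409
  t = 4.0000: term = 593.273719
  t = 5.0000: term = 869.902814
  t = 6.0000: term = 1190.482835
  t = 7.0000: term = 47187.597069
Convexity = (1/P) * sum = 50455.187126 / 1070.378050 = 47.137726

Answer: Convexity = 47.1377


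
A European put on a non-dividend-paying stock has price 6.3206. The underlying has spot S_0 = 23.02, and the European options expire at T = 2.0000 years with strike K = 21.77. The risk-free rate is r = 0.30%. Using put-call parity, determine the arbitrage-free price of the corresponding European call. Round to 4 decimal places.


Put-call parity: C - P = S_0 * exp(-qT) - K * exp(-rT).
S_0 * exp(-qT) = 23.0200 * 1.00000000 = 23.02000000
K * exp(-rT) = 21.7700 * 0.99401796 = 21.63977108
C = P + S*exp(-qT) - K*exp(-rT)
C = 6.3206 + 23.02000000 - 21.63977108 = 7.7008

Answer: Call price = 7.7008


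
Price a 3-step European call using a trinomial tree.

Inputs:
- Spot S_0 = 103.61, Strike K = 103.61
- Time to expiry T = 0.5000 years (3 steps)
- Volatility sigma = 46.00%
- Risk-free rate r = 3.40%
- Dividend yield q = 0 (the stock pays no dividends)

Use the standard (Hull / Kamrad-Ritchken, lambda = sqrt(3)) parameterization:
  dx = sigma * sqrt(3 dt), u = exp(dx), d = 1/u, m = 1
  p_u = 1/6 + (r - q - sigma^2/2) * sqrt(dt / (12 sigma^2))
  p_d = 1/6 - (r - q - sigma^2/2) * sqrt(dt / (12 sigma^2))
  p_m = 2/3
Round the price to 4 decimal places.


dt = T/N = 0.166667; dx = sigma*sqrt(3*dt) = 0.325269
u = exp(dx) = 1.384403; d = 1/u = 0.722333
p_u = 0.148272, p_m = 0.666667, p_d = 0.185062
Discount per step: exp(-r*dt) = 0.994349
Stock lattice S(k, j) with j the centered position index:
  k=0: S(0,+0) = 103.6100
  k=1: S(1,-1) = 74.8409; S(1,+0) = 103.6100; S(1,+1) = 143.4380
  k=2: S(2,-2) = 54.0601; S(2,-1) = 74.8409; S(2,+0) = 103.6100; S(2,+1) = 143.4380; S(2,+2) = 198.5760
  k=3: S(3,-3) = 39.0494; S(3,-2) = 54.0601; S(3,-1) = 74.8409; S(3,+0) = 103.6100; S(3,+1) = 143.4380; S(3,+2) = 198.5760; S(3,+3) = 274.9093
Terminal payoffs V(N, j) = max(S_T - K, 0):
  V(3,-3) = 0.000000; V(3,-2) = 0.000000; V(3,-1) = 0.000000; V(3,+0) = 0.000000; V(3,+1) = 39.828012; V(3,+2) = 94.966038; V(3,+3) = 171.299295
Backward induction: V(k, j) = exp(-r*dt) * [p_u * V(k+1, j+1) + p_m * V(k+1, j) + p_d * V(k+1, j-1)]
  V(2,-2) = exp(-r*dt) * [p_u*0.000000 + p_m*0.000000 + p_d*0.000000] = 0.000000
  V(2,-1) = exp(-r*dt) * [p_u*0.000000 + p_m*0.000000 + p_d*0.000000] = 0.000000
  V(2,+0) = exp(-r*dt) * [p_u*39.828012 + p_m*0.000000 + p_d*0.000000] = 5.871996
  V(2,+1) = exp(-r*dt) * [p_u*94.966038 + p_m*39.828012 + p_d*0.000000] = 40.403177
  V(2,+2) = exp(-r*dt) * [p_u*171.299295 + p_m*94.966038 + p_d*39.828012] = 95.537244
  V(1,-1) = exp(-r*dt) * [p_u*5.871996 + p_m*0.000000 + p_d*0.000000] = 0.865731
  V(1,+0) = exp(-r*dt) * [p_u*40.403177 + p_m*5.871996 + p_d*0.000000] = 9.849338
  V(1,+1) = exp(-r*dt) * [p_u*95.537244 + p_m*40.403177 + p_d*5.871996] = 41.949210
  V(0,+0) = exp(-r*dt) * [p_u*41.949210 + p_m*9.849338 + p_d*0.865731] = 12.873162

Answer: Price = V(0,0) = 12.8732


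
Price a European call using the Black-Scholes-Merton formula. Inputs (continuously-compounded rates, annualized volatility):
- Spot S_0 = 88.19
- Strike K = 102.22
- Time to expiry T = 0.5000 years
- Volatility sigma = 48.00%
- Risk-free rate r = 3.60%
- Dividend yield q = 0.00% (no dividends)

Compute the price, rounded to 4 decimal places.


d1 = (ln(S/K) + (r - q + 0.5*sigma^2) * T) / (sigma * sqrt(T)) = -0.21223155
d2 = d1 - sigma * sqrt(T) = -0.55164280
exp(-rT) = 0.98216103; exp(-qT) = 1.00000000
C = S_0 * exp(-qT) * N(d1) - K * exp(-rT) * N(d2)
N(d1) = 0.41596320; N(d2) = 0.29059655
C = 88.1900 * 1.00000000 * 0.41596320 - 102.2200 * 0.98216103 * 0.29059655 = 7.5089

Answer: Price = 7.5089


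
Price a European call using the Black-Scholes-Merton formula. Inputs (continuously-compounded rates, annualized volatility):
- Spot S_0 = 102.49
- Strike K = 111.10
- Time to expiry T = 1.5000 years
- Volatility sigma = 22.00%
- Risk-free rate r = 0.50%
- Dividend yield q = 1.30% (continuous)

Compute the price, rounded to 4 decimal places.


Answer: Price = 7.0718

Derivation:
d1 = (ln(S/K) + (r - q + 0.5*sigma^2) * T) / (sigma * sqrt(T)) = -0.20919186
d2 = d1 - sigma * sqrt(T) = -0.47863573
exp(-rT) = 0.99252805; exp(-qT) = 0.98068890
C = S_0 * exp(-qT) * N(d1) - K * exp(-rT) * N(d2)
N(d1) = 0.41714923; N(d2) = 0.31609890
C = 102.4900 * 0.98068890 * 0.41714923 - 111.1000 * 0.99252805 * 0.31609890 = 7.0718


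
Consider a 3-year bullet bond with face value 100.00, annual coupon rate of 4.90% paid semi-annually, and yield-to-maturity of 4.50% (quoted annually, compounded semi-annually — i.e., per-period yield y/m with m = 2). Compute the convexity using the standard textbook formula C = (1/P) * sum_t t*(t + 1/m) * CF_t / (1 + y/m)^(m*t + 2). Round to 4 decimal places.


Answer: Convexity = 9.2754

Derivation:
Coupon per period c = face * coupon_rate / m = 2.450000
Periods per year m = 2; per-period yield y/m = 0.022500
Number of cashflows N = 6
Cashflows (t years, CF_t, discount factor 1/(1+y/m)^(m*t), PV):
  t = 0.5000: CF_t = 2.450000, DF = 0.977995, PV = 2.396088
  t = 1.0000: CF_t = 2.450000, DF = 0.956474, PV = 2.343362
  t = 1.5000: CF_t = 2.450000, DF = 0.935427, PV = 2.291797
  t = 2.0000: CF_t = 2.450000, DF = 0.914843, PV = 2.241366
  t = 2.5000: CF_t = 2.450000, DF = 0.894712, PV = 2.192045
  t = 3.0000: CF_t = 102.450000, DF = 0.875024, PV = 89.646237
Price P = sum_t PV_t = 101.110895
Convexity numerator sum_t t*(t + 1/m) * CF_t / (1+y/m)^(m*t + 2):
  t = 0.5000: term = 1.145898
  t = 1.0000: term = 3.362049
  t = 1.5000: term = 6.576136
  t = 2.0000: term = 10.719047
  t = 2.5000: term = 15.724764
  t = 3.0000: term = 900.315503
Convexity = (1/P) * sum = 937.843397 / 101.110895 = 9.275394


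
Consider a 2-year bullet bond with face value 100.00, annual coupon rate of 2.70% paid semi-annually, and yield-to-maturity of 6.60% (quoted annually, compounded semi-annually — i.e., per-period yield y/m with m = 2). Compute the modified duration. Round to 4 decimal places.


Coupon per period c = face * coupon_rate / m = 1.350000
Periods per year m = 2; per-period yield y/m = 0.033000
Number of cashflows N = 4
Cashflows (t years, CF_t, discount factor 1/(1+y/m)^(m*t), PV):
  t = 0.5000: CF_t = 1.350000, DF = 0.968054, PV = 1.306873
  t = 1.0000: CF_t = 1.350000, DF = 0.937129, PV = 1.265124
  t = 1.5000: CF_t = 1.350000, DF = 0.907192, PV = 1.224709
  t = 2.0000: CF_t = 101.350000, DF = 0.878211, PV = 89.006652
Price P = sum_t PV_t = 92.803358
First compute Macaulay numerator sum_t t * PV_t:
  t * PV_t at t = 0.5000: 0.653437
  t * PV_t at t = 1.0000: 1.265124
  t * PV_t at t = 1.5000: 1.837063
  t * PV_t at t = 2.0000: 178.013305
Macaulay duration D = 181.768928 / 92.803358 = 1.958646
Modified duration = D / (1 + y/m) = 1.958646 / (1 + 0.033000) = 1.896076

Answer: Modified duration = 1.8961


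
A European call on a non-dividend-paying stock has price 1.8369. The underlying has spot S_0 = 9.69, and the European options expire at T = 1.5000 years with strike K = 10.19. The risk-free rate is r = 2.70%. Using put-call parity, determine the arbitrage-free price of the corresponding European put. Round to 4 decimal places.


Answer: Put price = 1.9325

Derivation:
Put-call parity: C - P = S_0 * exp(-qT) - K * exp(-rT).
S_0 * exp(-qT) = 9.6900 * 1.00000000 = 9.69000000
K * exp(-rT) = 10.1900 * 0.96030916 = 9.78555039
P = C - S*exp(-qT) + K*exp(-rT)
P = 1.8369 - 9.69000000 + 9.78555039 = 1.9325


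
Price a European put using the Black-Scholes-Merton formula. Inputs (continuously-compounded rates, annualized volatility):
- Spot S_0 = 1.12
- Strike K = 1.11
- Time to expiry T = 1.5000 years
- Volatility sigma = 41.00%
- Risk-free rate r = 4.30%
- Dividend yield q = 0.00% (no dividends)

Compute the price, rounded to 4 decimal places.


Answer: Price = 0.1767

Derivation:
d1 = (ln(S/K) + (r - q + 0.5*sigma^2) * T) / (sigma * sqrt(T)) = 0.39738225
d2 = d1 - sigma * sqrt(T) = -0.10476314
exp(-rT) = 0.93753611; exp(-qT) = 1.00000000
P = K * exp(-rT) * N(-d2) - S_0 * exp(-qT) * N(-d1)
N(-d1) = 0.34554280; N(-d2) = 0.54171812
P = 1.1100 * 0.93753611 * 0.54171812 - 1.1200 * 1.00000000 * 0.34554280 = 0.1767


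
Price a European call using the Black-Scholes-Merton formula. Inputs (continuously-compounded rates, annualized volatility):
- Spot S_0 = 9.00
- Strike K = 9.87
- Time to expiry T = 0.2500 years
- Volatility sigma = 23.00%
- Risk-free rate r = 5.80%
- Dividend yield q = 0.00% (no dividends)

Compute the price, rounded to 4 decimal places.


d1 = (ln(S/K) + (r - q + 0.5*sigma^2) * T) / (sigma * sqrt(T)) = -0.61880675
d2 = d1 - sigma * sqrt(T) = -0.73380675
exp(-rT) = 0.98560462; exp(-qT) = 1.00000000
C = S_0 * exp(-qT) * N(d1) - K * exp(-rT) * N(d2)
N(d1) = 0.26802184; N(d2) = 0.23153326
C = 9.0000 * 1.00000000 * 0.26802184 - 9.8700 * 0.98560462 * 0.23153326 = 0.1599

Answer: Price = 0.1599


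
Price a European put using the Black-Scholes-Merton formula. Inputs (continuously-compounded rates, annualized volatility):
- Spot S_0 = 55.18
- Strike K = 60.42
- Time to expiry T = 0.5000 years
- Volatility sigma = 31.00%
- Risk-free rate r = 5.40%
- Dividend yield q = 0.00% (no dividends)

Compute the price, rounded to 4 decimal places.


Answer: Price = 6.9973

Derivation:
d1 = (ln(S/K) + (r - q + 0.5*sigma^2) * T) / (sigma * sqrt(T)) = -0.18108597
d2 = d1 - sigma * sqrt(T) = -0.40028908
exp(-rT) = 0.97336124; exp(-qT) = 1.00000000
P = K * exp(-rT) * N(-d2) - S_0 * exp(-qT) * N(-d1)
N(-d1) = 0.57184995; N(-d2) = 0.65552819
P = 60.4200 * 0.97336124 * 0.65552819 - 55.1800 * 1.00000000 * 0.57184995 = 6.9973


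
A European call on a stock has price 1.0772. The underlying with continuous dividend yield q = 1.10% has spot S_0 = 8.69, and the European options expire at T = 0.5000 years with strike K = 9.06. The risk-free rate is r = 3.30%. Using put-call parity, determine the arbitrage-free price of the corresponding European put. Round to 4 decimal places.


Put-call parity: C - P = S_0 * exp(-qT) - K * exp(-rT).
S_0 * exp(-qT) = 8.6900 * 0.99451510 = 8.64233620
K * exp(-rT) = 9.0600 * 0.98363538 = 8.91173654
P = C - S*exp(-qT) + K*exp(-rT)
P = 1.0772 - 8.64233620 + 8.91173654 = 1.3466

Answer: Put price = 1.3466


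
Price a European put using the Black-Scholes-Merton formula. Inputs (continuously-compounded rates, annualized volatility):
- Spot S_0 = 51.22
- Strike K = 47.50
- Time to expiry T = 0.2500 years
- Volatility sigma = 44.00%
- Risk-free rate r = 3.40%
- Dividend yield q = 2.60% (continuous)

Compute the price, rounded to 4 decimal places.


Answer: Price = 2.6579

Derivation:
d1 = (ln(S/K) + (r - q + 0.5*sigma^2) * T) / (sigma * sqrt(T)) = 0.46181986
d2 = d1 - sigma * sqrt(T) = 0.24181986
exp(-rT) = 0.99153602; exp(-qT) = 0.99352108
P = K * exp(-rT) * N(-d2) - S_0 * exp(-qT) * N(-d1)
N(-d1) = 0.32210525; N(-d2) = 0.40445987
P = 47.5000 * 0.99153602 * 0.40445987 - 51.2200 * 0.99352108 * 0.32210525 = 2.6579


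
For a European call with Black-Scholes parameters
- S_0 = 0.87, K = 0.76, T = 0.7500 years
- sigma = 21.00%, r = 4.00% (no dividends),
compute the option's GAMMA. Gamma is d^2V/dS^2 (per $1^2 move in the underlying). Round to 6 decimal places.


Answer: Gamma = 1.530590

Derivation:
d1 = 0.9991584079; d2 = 0.8172930731
phi(d1) = 0.2421743651; exp(-qT) = 1.0000000000; exp(-rT) = 0.9704455335
Gamma = exp(-qT) * phi(d1) / (S * sigma * sqrt(T)) = 1.0000000000 * 0.2421743651 / (0.8700 * 0.2100 * 0.8660254038) = 1.530590


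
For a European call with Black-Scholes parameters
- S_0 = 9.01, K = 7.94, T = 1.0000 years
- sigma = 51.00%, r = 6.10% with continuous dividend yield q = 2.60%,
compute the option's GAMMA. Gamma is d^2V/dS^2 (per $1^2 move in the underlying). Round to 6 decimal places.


Answer: Gamma = 0.071845

Derivation:
d1 = 0.5715133262; d2 = 0.0615133262
phi(d1) = 0.3388315241; exp(-qT) = 0.9743350896; exp(-rT) = 0.9408232398
Gamma = exp(-qT) * phi(d1) / (S * sigma * sqrt(T)) = 0.9743350896 * 0.3388315241 / (9.0100 * 0.5100 * 1.0000000000) = 0.071845


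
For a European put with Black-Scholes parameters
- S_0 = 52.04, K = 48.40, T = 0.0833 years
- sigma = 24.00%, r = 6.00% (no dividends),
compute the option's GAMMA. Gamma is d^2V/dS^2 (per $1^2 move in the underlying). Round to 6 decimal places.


Answer: Gamma = 0.056891

Derivation:
d1 = 1.1536305163; d2 = 1.0843623418
phi(d1) = 0.2050769064; exp(-qT) = 1.0000000000; exp(-rT) = 0.9950144692
Gamma = exp(-qT) * phi(d1) / (S * sigma * sqrt(T)) = 1.0000000000 * 0.2050769064 / (52.0400 * 0.2400 * 0.2886173938) = 0.056891


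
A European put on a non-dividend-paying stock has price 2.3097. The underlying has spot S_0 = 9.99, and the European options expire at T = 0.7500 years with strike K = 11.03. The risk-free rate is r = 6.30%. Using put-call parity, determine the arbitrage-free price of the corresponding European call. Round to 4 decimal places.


Answer: Call price = 1.7787

Derivation:
Put-call parity: C - P = S_0 * exp(-qT) - K * exp(-rT).
S_0 * exp(-qT) = 9.9900 * 1.00000000 = 9.99000000
K * exp(-rT) = 11.0300 * 0.95384891 = 10.52095343
C = P + S*exp(-qT) - K*exp(-rT)
C = 2.3097 + 9.99000000 - 10.52095343 = 1.7787


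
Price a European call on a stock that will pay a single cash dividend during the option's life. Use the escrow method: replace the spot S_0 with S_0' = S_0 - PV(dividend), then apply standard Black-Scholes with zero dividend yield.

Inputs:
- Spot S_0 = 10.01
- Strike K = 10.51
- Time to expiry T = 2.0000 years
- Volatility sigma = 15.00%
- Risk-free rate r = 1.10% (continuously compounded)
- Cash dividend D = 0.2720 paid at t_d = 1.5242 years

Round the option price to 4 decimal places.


PV(D) = D * exp(-r * t_d) = 0.2720 * 0.98337357 = 0.26747761
S_0' = S_0 - PV(D) = 10.0100 - 0.26747761 = 9.74252239
d1 = (ln(S_0'/K) + (r + sigma^2/2)*T) / (sigma*sqrt(T)) = -0.14767750
d2 = d1 - sigma*sqrt(T) = -0.35980953
exp(-rT) = 0.97824024
N(d1) = 0.44129864; N(d2) = 0.35949479
C = S_0' * N(d1) - K * exp(-rT) * N(d2) = 9.74252239 * 0.44129864 - 10.5100 * 0.97824024 * 0.35949479 = 0.6033

Answer: Price = 0.6033


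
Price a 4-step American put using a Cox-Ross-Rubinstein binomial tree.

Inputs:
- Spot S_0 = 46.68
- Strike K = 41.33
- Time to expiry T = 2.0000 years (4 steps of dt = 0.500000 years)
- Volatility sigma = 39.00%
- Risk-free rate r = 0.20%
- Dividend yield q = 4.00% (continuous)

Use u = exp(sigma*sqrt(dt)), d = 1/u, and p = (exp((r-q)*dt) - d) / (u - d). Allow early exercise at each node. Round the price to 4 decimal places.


dt = T/N = 0.500000
u = exp(sigma*sqrt(dt)) = 1.317547; d = 1/u = 0.758986
p = (exp((r-q)*dt) - d) / (u - d) = 0.397796
Discount per step: exp(-r*dt) = 0.999000
Stock lattice S(k, i) with i counting down-moves:
  k=0: S(0,0) = 46.6800
  k=1: S(1,0) = 61.5031; S(1,1) = 35.4295
  k=2: S(2,0) = 81.0332; S(2,1) = 46.6800; S(2,2) = 26.8905
  k=3: S(3,0) = 106.7651; S(3,1) = 61.5031; S(3,2) = 35.4295; S(3,3) = 20.4095
  k=4: S(4,0) = 140.6680; S(4,1) = 81.0332; S(4,2) = 46.6800; S(4,3) = 26.8905; S(4,4) = 15.4905
Terminal payoffs V(N, i) = max(K - S_T, 0):
  V(4,0) = 0.000000; V(4,1) = 0.000000; V(4,2) = 0.000000; V(4,3) = 14.439515; V(4,4) = 25.839464
Backward induction: V(k, i) = exp(-r*dt) * [p * V(k+1, i) + (1-p) * V(k+1, i+1)]; then take max(V_cont, immediate exercise) for American.
  V(3,0) = exp(-r*dt) * [p*0.000000 + (1-p)*0.000000] = 0.000000; exercise = 0.000000; V(3,0) = max -> 0.000000
  V(3,1) = exp(-r*dt) * [p*0.000000 + (1-p)*0.000000] = 0.000000; exercise = 0.000000; V(3,1) = max -> 0.000000
  V(3,2) = exp(-r*dt) * [p*0.000000 + (1-p)*14.439515] = 8.686845; exercise = 5.900523; V(3,2) = max -> 8.686845
  V(3,3) = exp(-r*dt) * [p*14.439515 + (1-p)*25.839464] = 21.283318; exercise = 20.920492; V(3,3) = max -> 21.283318
  V(2,0) = exp(-r*dt) * [p*0.000000 + (1-p)*0.000000] = 0.000000; exercise = 0.000000; V(2,0) = max -> 0.000000
  V(2,1) = exp(-r*dt) * [p*0.000000 + (1-p)*8.686845] = 5.226025; exercise = 0.000000; V(2,1) = max -> 5.226025
  V(2,2) = exp(-r*dt) * [p*8.686845 + (1-p)*21.283318] = 16.256229; exercise = 14.439515; V(2,2) = max -> 16.256229
  V(1,0) = exp(-r*dt) * [p*0.000000 + (1-p)*5.226025] = 3.143989; exercise = 0.000000; V(1,0) = max -> 3.143989
  V(1,1) = exp(-r*dt) * [p*5.226025 + (1-p)*16.256229] = 11.856597; exercise = 5.900523; V(1,1) = max -> 11.856597
  V(0,0) = exp(-r*dt) * [p*3.143989 + (1-p)*11.856597] = 8.382371; exercise = 0.000000; V(0,0) = max -> 8.382371

Answer: Price = V(0,0) = 8.3824


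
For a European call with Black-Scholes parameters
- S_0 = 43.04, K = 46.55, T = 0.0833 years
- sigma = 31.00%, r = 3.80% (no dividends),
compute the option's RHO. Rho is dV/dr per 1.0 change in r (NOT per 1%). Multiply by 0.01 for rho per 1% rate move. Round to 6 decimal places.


d1 = -0.7961105915; d2 = -0.8855819836
phi(d1) = 0.2905921416; exp(-qT) = 1.0000000000; exp(-rT) = 0.9968396046
N(d2) = 0.1879214118
Rho = K*T*exp(-rT)*N(d2) = 46.5500 * 0.0833 * 0.9968396046 * 0.1879214118 = 0.726384

Answer: Rho = 0.726384


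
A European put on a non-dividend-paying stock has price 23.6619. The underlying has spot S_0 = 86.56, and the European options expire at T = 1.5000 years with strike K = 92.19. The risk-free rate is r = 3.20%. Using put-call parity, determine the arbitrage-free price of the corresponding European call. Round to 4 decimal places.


Answer: Call price = 22.3525

Derivation:
Put-call parity: C - P = S_0 * exp(-qT) - K * exp(-rT).
S_0 * exp(-qT) = 86.5600 * 1.00000000 = 86.56000000
K * exp(-rT) = 92.1900 * 0.95313379 = 87.86940383
C = P + S*exp(-qT) - K*exp(-rT)
C = 23.6619 + 86.56000000 - 87.86940383 = 22.3525


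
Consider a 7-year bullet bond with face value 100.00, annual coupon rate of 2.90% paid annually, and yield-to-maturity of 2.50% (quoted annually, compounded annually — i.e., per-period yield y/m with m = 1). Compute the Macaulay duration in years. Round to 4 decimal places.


Coupon per period c = face * coupon_rate / m = 2.900000
Periods per year m = 1; per-period yield y/m = 0.025000
Number of cashflows N = 7
Cashflows (t years, CF_t, discount factor 1/(1+y/m)^(m*t), PV):
  t = 1.0000: CF_t = 2.900000, DF = 0.975610, PV = 2.829268
  t = 2.0000: CF_t = 2.900000, DF = 0.951814, PV = 2.760262
  t = 3.0000: CF_t = 2.900000, DF = 0.928599, PV = 2.692938
  t = 4.0000: CF_t = 2.900000, DF = 0.905951, PV = 2.627257
  t = 5.0000: CF_t = 2.900000, DF = 0.883854, PV = 2.563177
  t = 6.0000: CF_t = 2.900000, DF = 0.862297, PV = 2.500661
  t = 7.0000: CF_t = 102.900000, DF = 0.841265, PV = 86.566193
Price P = sum_t PV_t = 102.539756
Macaulay numerator sum_t t * PV_t:
  t * PV_t at t = 1.0000: 2.829268
  t * PV_t at t = 2.0000: 5.520523
  t * PV_t at t = 3.0000: 8.078815
  t * PV_t at t = 4.0000: 10.509027
  t * PV_t at t = 5.0000: 12.815887
  t * PV_t at t = 6.0000: 15.003965
  t * PV_t at t = 7.0000: 605.963349
Macaulay duration D = (sum_t t * PV_t) / P = 660.720836 / 102.539756 = 6.443558

Answer: Macaulay duration = 6.4436 years


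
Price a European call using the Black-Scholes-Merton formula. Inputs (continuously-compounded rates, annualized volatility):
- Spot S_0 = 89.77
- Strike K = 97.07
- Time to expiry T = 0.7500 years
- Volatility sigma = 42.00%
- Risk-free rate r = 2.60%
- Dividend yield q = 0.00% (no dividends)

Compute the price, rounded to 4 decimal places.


d1 = (ln(S/K) + (r - q + 0.5*sigma^2) * T) / (sigma * sqrt(T)) = 0.02053298
d2 = d1 - sigma * sqrt(T) = -0.34319769
exp(-rT) = 0.98068890; exp(-qT) = 1.00000000
C = S_0 * exp(-qT) * N(d1) - K * exp(-rT) * N(d2)
N(d1) = 0.50819090; N(d2) = 0.36572487
C = 89.7700 * 1.00000000 * 0.50819090 - 97.0700 * 0.98068890 * 0.36572487 = 10.8049

Answer: Price = 10.8049


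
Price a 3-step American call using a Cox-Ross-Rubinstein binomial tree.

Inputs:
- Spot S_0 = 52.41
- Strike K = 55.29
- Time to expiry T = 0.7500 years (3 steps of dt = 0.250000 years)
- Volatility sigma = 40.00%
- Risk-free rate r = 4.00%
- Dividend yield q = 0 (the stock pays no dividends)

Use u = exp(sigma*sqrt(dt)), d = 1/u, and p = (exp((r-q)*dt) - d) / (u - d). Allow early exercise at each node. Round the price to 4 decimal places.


Answer: Price = V(0,0) = 7.1943

Derivation:
dt = T/N = 0.250000
u = exp(sigma*sqrt(dt)) = 1.221403; d = 1/u = 0.818731
p = (exp((r-q)*dt) - d) / (u - d) = 0.475125
Discount per step: exp(-r*dt) = 0.990050
Stock lattice S(k, i) with i counting down-moves:
  k=0: S(0,0) = 52.4100
  k=1: S(1,0) = 64.0137; S(1,1) = 42.9097
  k=2: S(2,0) = 78.1865; S(2,1) = 52.4100; S(2,2) = 35.1315
  k=3: S(3,0) = 95.4972; S(3,1) = 64.0137; S(3,2) = 42.9097; S(3,3) = 28.7632
Terminal payoffs V(N, i) = max(S_T - K, 0):
  V(3,0) = 40.207246; V(3,1) = 8.723719; V(3,2) = 0.000000; V(3,3) = 0.000000
Backward induction: V(k, i) = exp(-r*dt) * [p * V(k+1, i) + (1-p) * V(k+1, i+1)]; then take max(V_cont, immediate exercise) for American.
  V(2,0) = exp(-r*dt) * [p*40.207246 + (1-p)*8.723719] = 23.446677; exercise = 22.896532; V(2,0) = max -> 23.446677
  V(2,1) = exp(-r*dt) * [p*8.723719 + (1-p)*0.000000] = 4.103612; exercise = 0.000000; V(2,1) = max -> 4.103612
  V(2,2) = exp(-r*dt) * [p*0.000000 + (1-p)*0.000000] = 0.000000; exercise = 0.000000; V(2,2) = max -> 0.000000
  V(1,0) = exp(-r*dt) * [p*23.446677 + (1-p)*4.103612] = 13.161703; exercise = 8.723719; V(1,0) = max -> 13.161703
  V(1,1) = exp(-r*dt) * [p*4.103612 + (1-p)*0.000000] = 1.930327; exercise = 0.000000; V(1,1) = max -> 1.930327
  V(0,0) = exp(-r*dt) * [p*13.161703 + (1-p)*1.930327] = 7.194327; exercise = 0.000000; V(0,0) = max -> 7.194327


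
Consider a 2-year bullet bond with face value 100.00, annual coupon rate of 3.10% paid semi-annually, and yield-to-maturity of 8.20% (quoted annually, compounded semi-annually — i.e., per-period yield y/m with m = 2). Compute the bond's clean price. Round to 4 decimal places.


Coupon per period c = face * coupon_rate / m = 1.550000
Periods per year m = 2; per-period yield y/m = 0.041000
Number of cashflows N = 4
Cashflows (t years, CF_t, discount factor 1/(1+y/m)^(m*t), PV):
  t = 0.5000: CF_t = 1.550000, DF = 0.960615, PV = 1.488953
  t = 1.0000: CF_t = 1.550000, DF = 0.922781, PV = 1.430310
  t = 1.5000: CF_t = 1.550000, DF = 0.886437, PV = 1.373977
  t = 2.0000: CF_t = 101.550000, DF = 0.851524, PV = 86.472300
Price P = sum_t PV_t = 90.765540

Answer: Price = 90.7655
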